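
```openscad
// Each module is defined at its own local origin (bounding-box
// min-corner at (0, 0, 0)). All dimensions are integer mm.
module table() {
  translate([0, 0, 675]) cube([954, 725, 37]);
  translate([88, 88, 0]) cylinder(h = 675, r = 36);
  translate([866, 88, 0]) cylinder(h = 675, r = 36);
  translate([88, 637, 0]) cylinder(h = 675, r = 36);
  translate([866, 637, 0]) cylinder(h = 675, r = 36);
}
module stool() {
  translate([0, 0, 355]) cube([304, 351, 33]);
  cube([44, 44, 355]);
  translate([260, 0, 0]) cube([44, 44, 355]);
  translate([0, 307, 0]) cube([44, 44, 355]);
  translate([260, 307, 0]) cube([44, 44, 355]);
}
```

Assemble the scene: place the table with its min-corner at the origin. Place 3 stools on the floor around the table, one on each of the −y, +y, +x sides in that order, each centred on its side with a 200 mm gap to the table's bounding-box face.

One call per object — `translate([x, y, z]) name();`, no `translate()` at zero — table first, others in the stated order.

table();
translate([325, -551, 0]) stool();
translate([325, 925, 0]) stool();
translate([1154, 187, 0]) stool();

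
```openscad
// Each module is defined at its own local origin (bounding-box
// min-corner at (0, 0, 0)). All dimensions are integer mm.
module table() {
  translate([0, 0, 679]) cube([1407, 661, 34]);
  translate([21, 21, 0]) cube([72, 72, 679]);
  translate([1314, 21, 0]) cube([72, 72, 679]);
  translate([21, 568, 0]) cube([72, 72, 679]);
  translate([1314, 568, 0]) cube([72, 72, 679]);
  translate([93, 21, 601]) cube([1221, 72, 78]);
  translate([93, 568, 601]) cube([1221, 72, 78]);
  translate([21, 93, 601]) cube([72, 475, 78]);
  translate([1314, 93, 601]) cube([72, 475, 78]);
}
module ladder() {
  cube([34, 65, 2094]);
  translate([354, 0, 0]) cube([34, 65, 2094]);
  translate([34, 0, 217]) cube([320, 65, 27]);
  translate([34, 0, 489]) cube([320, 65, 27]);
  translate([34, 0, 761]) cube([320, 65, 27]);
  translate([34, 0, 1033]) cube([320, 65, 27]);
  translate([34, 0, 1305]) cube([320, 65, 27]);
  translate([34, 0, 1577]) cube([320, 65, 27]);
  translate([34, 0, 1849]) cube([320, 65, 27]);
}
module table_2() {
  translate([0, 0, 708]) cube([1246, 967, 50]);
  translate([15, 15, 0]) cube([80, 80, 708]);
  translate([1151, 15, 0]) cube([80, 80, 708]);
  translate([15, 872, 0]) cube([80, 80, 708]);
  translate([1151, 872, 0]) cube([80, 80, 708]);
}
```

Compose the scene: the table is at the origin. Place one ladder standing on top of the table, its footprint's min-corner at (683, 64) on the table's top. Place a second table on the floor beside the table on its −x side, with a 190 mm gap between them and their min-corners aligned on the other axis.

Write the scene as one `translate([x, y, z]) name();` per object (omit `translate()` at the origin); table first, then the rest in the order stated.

table();
translate([683, 64, 713]) ladder();
translate([-1436, 0, 0]) table_2();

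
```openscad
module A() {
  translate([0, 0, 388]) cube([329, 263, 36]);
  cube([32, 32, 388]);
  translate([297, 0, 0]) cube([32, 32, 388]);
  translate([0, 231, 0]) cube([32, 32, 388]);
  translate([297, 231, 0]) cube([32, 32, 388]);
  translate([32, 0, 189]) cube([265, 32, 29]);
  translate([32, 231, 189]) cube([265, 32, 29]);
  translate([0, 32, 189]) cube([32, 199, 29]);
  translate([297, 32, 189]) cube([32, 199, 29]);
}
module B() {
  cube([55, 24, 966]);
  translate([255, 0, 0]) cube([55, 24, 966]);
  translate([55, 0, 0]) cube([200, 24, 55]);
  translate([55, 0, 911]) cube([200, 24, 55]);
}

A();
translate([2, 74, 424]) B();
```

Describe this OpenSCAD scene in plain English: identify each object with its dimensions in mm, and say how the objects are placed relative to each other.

A is a simple wooden stool: a rectangular seat 329 mm (x) by 263 mm (y), 36 mm thick, top face at z = 424 mm, on four square legs, each 32×32 mm in cross-section. The legs rest on z = 0, each flush with a corner of the seat. Four stretchers, 32 mm wide and 29 mm tall, connect adjacent legs with their undersides at z = 189 mm, each running between the inner faces of the legs it joins and aligned with the legs' outer faces on the other axis.

B is a picture frame with a 200×856 mm rectangular opening (x by z) and a uniform 55 mm border on every side. Frame depth is 24 mm along y. It is built from two vertical stiles running the full outside height and two horizontal rails spanning the gap between the stiles.

The picture frame is on top of the stool.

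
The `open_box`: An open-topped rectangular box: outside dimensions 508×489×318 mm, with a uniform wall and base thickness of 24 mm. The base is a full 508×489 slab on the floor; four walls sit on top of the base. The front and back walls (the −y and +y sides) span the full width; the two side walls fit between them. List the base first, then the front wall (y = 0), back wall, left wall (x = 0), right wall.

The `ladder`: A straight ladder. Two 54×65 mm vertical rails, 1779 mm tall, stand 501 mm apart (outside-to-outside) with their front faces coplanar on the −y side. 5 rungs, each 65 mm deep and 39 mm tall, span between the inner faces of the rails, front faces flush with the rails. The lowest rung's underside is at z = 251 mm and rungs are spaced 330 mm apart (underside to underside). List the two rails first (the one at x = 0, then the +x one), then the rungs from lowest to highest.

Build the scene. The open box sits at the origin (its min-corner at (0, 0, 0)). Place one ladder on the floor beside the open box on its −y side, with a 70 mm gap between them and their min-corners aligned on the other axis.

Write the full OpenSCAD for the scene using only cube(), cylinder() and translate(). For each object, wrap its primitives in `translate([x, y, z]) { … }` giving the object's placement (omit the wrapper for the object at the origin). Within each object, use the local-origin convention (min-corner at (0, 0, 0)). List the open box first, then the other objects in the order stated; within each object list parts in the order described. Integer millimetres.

cube([508, 489, 24]);
translate([0, 0, 24]) cube([508, 24, 294]);
translate([0, 465, 24]) cube([508, 24, 294]);
translate([0, 24, 24]) cube([24, 441, 294]);
translate([484, 24, 24]) cube([24, 441, 294]);
translate([0, -135, 0]) {
  cube([54, 65, 1779]);
  translate([447, 0, 0]) cube([54, 65, 1779]);
  translate([54, 0, 251]) cube([393, 65, 39]);
  translate([54, 0, 581]) cube([393, 65, 39]);
  translate([54, 0, 911]) cube([393, 65, 39]);
  translate([54, 0, 1241]) cube([393, 65, 39]);
  translate([54, 0, 1571]) cube([393, 65, 39]);
}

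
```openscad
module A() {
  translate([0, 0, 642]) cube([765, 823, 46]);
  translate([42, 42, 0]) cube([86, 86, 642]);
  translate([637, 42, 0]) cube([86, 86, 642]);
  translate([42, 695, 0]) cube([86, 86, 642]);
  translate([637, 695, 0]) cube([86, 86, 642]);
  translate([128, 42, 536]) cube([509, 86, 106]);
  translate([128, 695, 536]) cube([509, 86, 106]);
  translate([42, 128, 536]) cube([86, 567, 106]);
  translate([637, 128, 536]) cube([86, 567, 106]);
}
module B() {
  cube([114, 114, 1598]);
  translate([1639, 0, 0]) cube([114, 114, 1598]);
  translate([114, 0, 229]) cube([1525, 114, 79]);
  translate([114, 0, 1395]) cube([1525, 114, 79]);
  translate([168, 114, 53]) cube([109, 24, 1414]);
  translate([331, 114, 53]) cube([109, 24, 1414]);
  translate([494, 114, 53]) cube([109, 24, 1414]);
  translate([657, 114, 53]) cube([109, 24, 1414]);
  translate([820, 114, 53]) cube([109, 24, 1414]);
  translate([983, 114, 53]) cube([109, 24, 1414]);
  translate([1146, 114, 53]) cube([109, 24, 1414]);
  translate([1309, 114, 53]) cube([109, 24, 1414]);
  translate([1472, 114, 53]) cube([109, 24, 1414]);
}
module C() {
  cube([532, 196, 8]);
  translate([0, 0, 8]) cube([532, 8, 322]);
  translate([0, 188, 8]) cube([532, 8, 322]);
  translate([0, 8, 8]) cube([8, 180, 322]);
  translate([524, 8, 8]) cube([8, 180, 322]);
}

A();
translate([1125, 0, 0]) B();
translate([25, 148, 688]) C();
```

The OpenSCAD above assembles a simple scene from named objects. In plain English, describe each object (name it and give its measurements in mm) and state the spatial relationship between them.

A is a table with a 765×823 mm rectangular top, 46 mm thick, top surface at z = 688 mm, supported by four 86×86 mm square legs, each inset 42 mm from the nearest pair of top edges, running from the floor. Four apron rails, 86 mm thick and 106 mm tall, run between adjacent legs with their top edges flush with the underside of the top and their outer faces flush with the legs' outer faces.

B is a fence section. Two 114×114 mm posts, 1598 mm tall, stand on the floor with a clear span of 1525 mm between their inner faces. Two horizontal rails of 114×79 mm section span the gap between the posts with their undersides at z = 229 mm and z = 1395 mm, flush with the posts' −y face. 9 pickets, each 109 mm wide, 24 mm thick and 1414 mm tall, are fixed to the +y face of the rails with their bottoms at z = 53 mm, evenly spaced across the span with equal gaps (rounded down to the nearest mm) at the −x end and between each pair — any rounding remainder accumulates at the +x end.

C is an open-topped rectangular box: outside dimensions 532×196×330 mm, with a uniform wall and base thickness of 8 mm. The base is a full 532×196 slab on the floor; four walls sit on top of the base. The front and back walls (the −y and +y sides) span the full width; the two side walls fit between them.

The fence section is on the floor beside the table on its +x side. The open box is on top of the table.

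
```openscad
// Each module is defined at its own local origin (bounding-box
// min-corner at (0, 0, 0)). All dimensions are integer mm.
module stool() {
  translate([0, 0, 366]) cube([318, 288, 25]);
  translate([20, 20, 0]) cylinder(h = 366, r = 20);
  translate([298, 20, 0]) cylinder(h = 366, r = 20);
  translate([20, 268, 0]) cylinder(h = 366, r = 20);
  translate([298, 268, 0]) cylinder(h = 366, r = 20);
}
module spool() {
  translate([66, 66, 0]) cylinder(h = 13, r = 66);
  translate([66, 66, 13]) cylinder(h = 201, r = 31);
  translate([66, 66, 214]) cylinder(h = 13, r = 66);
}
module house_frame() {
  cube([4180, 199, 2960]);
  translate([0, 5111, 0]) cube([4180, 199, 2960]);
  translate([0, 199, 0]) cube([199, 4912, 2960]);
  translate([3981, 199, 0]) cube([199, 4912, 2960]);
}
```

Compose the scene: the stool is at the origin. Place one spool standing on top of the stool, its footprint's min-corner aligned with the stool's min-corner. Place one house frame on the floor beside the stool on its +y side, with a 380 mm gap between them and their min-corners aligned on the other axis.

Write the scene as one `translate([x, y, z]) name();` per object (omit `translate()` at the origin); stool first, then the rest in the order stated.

stool();
translate([0, 0, 391]) spool();
translate([0, 668, 0]) house_frame();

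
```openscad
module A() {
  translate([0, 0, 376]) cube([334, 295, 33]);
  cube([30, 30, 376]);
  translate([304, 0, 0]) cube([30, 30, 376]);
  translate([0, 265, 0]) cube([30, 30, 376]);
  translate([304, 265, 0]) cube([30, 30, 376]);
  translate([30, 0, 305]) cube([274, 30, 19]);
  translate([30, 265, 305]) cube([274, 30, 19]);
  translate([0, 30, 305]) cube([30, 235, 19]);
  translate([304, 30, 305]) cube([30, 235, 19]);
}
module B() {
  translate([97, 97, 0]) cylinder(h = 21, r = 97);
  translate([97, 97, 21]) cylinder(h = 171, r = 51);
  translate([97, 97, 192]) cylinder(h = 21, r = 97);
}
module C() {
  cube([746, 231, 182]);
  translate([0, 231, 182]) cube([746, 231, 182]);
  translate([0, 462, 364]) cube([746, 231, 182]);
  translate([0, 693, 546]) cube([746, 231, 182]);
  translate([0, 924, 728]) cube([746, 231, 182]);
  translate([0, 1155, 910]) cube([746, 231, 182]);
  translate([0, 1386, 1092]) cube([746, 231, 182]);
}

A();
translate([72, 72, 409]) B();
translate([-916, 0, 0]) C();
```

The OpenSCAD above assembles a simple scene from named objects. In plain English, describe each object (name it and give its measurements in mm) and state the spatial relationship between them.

A is a four-legged stool. The seat is 334×295 mm, 33 mm thick, top at z = 409 mm. It stands on four square legs, each 30×30 mm in cross-section, from z = 0 to the seat underside, each flush with a corner of the seat. Four stretchers, 30 mm wide and 19 mm tall, connect adjacent legs with their undersides at z = 305 mm, each running between the inner faces of the legs it joins and aligned with the legs' outer faces on the other axis.

B is a spool: two coaxial disc flanges of radius 97 mm and thickness 21 mm, joined by a core cylinder of radius 51 mm and height 171 mm. The lower flange rests on z = 0 and the three cylinders share a vertical axis.

C is a run of 7 identical solid stair steps. Each tread is 746×231 mm and each step block is 182 mm high. Step 1 rests on the floor; step k is offset from step 1 by (k−1)×231 mm in y and (k−1)×182 mm in z.

The spool is on top of the stool. The staircase is on the floor beside the stool on its −x side.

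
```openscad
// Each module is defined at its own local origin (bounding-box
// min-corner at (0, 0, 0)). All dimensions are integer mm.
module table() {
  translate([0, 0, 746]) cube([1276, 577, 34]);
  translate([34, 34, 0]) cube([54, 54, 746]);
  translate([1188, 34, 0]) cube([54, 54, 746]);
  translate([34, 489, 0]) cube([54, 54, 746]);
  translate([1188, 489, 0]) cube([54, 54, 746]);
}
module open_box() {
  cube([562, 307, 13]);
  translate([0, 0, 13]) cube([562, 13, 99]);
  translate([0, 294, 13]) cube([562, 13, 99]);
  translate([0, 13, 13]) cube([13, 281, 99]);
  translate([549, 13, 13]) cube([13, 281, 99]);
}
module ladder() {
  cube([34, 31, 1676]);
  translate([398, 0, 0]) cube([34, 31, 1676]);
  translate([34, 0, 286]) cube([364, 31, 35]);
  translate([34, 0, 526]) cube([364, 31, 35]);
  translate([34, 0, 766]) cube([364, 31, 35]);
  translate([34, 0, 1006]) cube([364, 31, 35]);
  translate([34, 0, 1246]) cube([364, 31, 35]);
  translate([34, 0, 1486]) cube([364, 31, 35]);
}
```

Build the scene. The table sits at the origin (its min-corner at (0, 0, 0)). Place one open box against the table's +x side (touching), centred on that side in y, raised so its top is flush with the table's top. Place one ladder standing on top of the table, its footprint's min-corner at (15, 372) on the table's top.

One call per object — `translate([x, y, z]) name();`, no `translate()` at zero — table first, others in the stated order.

table();
translate([1276, 135, 668]) open_box();
translate([15, 372, 780]) ladder();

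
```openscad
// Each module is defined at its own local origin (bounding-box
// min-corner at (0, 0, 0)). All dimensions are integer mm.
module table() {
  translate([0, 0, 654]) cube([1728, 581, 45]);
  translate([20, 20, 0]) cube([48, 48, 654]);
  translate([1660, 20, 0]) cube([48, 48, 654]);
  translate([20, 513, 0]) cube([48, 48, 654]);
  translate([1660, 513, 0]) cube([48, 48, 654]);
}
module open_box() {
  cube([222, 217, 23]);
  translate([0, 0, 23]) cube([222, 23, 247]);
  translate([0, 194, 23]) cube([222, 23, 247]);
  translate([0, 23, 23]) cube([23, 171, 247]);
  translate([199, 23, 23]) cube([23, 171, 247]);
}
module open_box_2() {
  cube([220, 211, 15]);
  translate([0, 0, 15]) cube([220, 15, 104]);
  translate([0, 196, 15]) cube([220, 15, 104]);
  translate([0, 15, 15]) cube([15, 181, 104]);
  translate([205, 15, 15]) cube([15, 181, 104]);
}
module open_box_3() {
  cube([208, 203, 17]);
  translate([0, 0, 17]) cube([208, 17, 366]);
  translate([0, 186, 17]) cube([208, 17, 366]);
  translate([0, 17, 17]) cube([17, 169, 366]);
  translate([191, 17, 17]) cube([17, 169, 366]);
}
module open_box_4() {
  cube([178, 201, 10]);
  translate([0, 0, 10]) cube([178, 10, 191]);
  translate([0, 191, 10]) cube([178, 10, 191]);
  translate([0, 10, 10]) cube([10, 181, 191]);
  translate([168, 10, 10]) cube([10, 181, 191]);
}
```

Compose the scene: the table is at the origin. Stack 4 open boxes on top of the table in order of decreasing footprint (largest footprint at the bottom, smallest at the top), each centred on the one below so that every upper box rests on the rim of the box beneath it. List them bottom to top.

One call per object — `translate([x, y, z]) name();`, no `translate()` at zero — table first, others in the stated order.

table();
translate([753, 182, 699]) open_box();
translate([754, 185, 969]) open_box_2();
translate([760, 189, 1088]) open_box_3();
translate([775, 190, 1471]) open_box_4();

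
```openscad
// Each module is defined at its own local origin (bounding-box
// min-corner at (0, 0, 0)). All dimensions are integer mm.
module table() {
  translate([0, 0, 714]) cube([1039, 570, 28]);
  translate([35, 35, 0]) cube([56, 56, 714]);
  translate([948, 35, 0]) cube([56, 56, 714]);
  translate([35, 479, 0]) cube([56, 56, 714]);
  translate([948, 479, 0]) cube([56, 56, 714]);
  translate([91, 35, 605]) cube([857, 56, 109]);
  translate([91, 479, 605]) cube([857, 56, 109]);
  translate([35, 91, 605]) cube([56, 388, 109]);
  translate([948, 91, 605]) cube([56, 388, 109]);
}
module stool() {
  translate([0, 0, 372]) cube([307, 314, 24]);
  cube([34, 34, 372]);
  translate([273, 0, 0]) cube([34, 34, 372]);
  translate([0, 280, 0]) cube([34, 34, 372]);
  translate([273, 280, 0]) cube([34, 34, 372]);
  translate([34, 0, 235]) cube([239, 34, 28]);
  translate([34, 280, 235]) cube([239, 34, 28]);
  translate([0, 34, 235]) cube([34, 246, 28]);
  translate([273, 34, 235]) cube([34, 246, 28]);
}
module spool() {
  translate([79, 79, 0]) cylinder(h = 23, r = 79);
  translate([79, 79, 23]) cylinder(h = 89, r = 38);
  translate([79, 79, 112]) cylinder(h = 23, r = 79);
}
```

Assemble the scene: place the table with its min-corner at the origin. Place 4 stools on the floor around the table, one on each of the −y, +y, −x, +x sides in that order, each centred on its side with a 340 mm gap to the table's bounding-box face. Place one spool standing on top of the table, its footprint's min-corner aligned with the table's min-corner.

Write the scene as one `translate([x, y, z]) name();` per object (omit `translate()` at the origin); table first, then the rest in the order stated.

table();
translate([366, -654, 0]) stool();
translate([366, 910, 0]) stool();
translate([-647, 128, 0]) stool();
translate([1379, 128, 0]) stool();
translate([0, 0, 742]) spool();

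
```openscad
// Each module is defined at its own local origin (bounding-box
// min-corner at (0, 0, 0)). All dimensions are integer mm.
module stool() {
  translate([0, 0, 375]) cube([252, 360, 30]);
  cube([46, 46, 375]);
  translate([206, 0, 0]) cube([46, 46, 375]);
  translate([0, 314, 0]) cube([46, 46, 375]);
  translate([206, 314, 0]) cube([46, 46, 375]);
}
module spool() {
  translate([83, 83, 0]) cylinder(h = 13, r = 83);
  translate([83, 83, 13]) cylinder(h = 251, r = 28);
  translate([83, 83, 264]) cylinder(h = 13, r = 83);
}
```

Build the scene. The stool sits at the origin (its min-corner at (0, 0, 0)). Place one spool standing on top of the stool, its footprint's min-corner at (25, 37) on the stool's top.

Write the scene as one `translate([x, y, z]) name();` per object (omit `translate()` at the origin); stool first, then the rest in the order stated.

stool();
translate([25, 37, 405]) spool();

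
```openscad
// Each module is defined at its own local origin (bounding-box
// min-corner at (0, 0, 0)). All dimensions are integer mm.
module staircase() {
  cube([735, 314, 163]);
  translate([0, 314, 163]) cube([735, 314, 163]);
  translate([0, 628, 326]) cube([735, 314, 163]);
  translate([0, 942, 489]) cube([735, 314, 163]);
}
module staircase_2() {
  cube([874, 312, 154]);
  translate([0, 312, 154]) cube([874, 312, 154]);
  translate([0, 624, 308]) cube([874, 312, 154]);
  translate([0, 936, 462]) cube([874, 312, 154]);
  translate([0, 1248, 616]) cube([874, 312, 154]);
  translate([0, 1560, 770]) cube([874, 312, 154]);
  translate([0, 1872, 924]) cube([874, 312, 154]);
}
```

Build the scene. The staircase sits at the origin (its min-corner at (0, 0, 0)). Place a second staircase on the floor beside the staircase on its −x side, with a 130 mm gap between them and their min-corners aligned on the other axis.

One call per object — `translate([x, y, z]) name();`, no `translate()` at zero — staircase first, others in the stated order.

staircase();
translate([-1004, 0, 0]) staircase_2();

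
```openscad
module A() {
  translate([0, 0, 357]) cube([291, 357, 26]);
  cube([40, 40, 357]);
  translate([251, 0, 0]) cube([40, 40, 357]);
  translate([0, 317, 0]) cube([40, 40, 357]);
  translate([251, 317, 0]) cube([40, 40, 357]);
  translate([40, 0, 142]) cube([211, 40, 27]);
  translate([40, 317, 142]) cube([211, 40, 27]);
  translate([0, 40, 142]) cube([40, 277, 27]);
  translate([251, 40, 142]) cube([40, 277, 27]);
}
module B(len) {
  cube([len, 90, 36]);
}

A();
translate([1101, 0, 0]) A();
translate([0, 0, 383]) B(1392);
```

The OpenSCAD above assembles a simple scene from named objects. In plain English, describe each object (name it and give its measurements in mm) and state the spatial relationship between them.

A is a simple wooden stool: a rectangular seat 291 mm (x) by 357 mm (y), 26 mm thick, top face at z = 383 mm, on four square legs, each 40×40 mm in cross-section. The legs rest on z = 0, each flush with a corner of the seat. Four stretchers, 40 mm wide and 27 mm tall, connect adjacent legs with their undersides at z = 142 mm, each running between the inner faces of the legs it joins and aligned with the legs' outer faces on the other axis.

B is a rectangular beam 1392 mm long (x), 90 mm deep (y), 36 mm thick (z).

The beam spans the tops of two stools placed 810 mm apart, resting at z = 383 mm.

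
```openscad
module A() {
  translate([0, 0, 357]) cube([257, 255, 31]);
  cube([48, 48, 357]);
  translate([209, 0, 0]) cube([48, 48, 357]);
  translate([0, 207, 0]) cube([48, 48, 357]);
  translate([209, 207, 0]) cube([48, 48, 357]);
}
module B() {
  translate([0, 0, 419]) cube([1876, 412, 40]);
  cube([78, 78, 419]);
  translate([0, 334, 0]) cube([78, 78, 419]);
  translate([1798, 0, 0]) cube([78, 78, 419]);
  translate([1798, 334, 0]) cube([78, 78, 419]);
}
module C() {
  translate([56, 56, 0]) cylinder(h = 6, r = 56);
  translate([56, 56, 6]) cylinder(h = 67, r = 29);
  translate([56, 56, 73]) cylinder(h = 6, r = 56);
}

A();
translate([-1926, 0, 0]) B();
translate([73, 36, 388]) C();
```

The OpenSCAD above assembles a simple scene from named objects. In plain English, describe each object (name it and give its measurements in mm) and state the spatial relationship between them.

A is a simple wooden stool: a rectangular seat 257 mm (x) by 255 mm (y), 31 mm thick, top face at z = 388 mm, on four square legs, each 48×48 mm in cross-section. The legs rest on z = 0, each flush with a corner of the seat.

B is a bench: a 1876×412 mm seat slab, 40 mm thick, top at z = 459 mm, on four 78×78 mm square legs flush with the seat corners and standing on z = 0.

C is a spool: two coaxial disc flanges of radius 56 mm and thickness 6 mm, joined by a core cylinder of radius 29 mm and height 67 mm. The lower flange rests on z = 0 and the three cylinders share a vertical axis.

The bench is on the floor beside the stool on its −x side. The spool is on top of the stool.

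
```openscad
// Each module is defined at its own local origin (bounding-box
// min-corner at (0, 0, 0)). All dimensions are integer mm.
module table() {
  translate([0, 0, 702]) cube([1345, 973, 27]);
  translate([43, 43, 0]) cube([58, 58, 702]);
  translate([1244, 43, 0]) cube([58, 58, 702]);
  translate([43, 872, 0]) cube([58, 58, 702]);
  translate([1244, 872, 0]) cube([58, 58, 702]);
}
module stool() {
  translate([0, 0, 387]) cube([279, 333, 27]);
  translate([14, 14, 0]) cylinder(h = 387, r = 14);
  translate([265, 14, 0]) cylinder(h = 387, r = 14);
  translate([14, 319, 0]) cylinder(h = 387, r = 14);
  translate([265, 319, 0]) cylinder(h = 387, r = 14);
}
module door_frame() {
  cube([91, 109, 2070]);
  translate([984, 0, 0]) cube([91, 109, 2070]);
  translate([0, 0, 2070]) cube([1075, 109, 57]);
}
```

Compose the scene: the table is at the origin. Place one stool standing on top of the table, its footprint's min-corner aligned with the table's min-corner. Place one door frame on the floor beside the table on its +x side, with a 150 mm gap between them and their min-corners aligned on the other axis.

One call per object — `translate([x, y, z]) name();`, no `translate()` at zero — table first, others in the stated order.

table();
translate([0, 0, 729]) stool();
translate([1495, 0, 0]) door_frame();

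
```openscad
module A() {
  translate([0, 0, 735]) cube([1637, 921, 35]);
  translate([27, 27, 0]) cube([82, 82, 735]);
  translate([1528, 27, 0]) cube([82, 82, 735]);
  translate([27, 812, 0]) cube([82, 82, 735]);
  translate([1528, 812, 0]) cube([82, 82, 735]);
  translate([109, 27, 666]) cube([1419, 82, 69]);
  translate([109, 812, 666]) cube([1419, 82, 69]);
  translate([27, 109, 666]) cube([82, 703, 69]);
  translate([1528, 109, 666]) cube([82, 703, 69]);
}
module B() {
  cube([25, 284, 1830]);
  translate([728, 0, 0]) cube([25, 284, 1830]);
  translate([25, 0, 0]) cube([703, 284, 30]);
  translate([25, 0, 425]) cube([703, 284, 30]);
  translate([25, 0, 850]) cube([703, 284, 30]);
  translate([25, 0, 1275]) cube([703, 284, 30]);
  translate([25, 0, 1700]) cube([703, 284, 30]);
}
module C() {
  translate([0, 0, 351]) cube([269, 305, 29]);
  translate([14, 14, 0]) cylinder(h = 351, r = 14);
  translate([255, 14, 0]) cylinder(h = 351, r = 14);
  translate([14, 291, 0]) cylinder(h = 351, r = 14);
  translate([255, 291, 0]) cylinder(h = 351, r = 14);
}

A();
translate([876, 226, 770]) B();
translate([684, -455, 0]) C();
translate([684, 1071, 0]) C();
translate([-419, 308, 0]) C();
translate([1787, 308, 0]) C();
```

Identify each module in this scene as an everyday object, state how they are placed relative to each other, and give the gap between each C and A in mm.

A is a table. B is a bookshelf. C is a stool. The bookshelf is on top of the table. Four stools sit around the table at the −y, +y, −x, +x sides. The gap between each stool and the table is 150 mm.

Each stool's nearest face is 150 mm from the table's bounding box.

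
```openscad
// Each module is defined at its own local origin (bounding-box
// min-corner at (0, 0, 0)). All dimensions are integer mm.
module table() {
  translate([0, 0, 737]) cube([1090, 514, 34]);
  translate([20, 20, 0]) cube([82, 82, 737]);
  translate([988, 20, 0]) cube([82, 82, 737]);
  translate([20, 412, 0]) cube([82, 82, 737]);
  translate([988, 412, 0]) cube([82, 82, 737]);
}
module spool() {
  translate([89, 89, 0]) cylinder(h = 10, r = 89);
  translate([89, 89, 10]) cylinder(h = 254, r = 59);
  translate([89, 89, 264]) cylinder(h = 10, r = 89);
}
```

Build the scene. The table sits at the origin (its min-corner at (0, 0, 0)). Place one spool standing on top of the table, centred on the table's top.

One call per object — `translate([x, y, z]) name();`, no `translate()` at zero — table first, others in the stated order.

table();
translate([456, 168, 771]) spool();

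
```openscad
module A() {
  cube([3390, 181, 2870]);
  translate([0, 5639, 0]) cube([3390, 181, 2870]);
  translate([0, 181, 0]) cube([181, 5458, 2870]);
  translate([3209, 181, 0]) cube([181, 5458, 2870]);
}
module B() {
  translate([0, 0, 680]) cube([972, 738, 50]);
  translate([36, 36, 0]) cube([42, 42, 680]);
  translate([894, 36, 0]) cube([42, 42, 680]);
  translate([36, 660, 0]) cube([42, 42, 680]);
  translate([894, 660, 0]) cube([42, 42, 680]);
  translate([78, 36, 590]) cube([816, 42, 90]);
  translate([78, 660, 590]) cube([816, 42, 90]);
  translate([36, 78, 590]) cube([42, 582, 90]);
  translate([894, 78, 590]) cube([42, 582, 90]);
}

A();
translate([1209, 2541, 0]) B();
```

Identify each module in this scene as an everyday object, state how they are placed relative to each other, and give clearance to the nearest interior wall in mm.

A is a house frame. B is a table. The table sits inside the house frame, centred. The clearance to the nearest interior wall is 1028 mm.

Clearances: x = 1028, y = 2360; minimum 1028 mm.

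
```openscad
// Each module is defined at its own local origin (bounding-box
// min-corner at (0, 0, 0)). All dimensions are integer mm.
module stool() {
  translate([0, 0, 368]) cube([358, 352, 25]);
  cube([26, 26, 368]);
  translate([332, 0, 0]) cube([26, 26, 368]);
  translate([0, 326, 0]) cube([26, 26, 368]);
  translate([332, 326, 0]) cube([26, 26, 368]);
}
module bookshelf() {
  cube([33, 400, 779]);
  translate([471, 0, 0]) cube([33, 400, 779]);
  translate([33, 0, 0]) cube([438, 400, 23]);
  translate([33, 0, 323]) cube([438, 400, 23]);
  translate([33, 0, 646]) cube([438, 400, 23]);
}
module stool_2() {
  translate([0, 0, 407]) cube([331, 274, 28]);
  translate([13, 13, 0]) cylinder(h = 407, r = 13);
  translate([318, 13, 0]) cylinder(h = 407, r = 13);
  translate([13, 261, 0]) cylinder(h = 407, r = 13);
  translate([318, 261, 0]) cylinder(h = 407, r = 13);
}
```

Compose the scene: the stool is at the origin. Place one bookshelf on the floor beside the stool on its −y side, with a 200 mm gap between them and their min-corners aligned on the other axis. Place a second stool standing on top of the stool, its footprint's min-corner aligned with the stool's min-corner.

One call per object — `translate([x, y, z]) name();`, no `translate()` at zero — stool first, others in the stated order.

stool();
translate([0, -600, 0]) bookshelf();
translate([0, 0, 393]) stool_2();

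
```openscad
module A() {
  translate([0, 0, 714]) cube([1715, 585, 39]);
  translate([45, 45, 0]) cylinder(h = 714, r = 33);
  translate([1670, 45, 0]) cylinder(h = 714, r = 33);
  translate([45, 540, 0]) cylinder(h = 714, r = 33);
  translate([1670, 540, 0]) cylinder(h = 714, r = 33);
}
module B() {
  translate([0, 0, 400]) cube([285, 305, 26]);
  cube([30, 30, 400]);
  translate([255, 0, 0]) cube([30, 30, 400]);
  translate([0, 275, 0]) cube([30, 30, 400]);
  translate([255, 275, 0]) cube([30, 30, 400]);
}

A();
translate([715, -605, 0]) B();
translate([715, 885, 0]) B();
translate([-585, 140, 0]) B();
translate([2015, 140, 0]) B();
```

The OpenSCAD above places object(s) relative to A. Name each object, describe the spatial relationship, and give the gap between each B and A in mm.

A is a table. B is a stool. Four stools sit around the table at the −y, +y, −x, +x sides. The gap between each stool and the table is 300 mm.

Each stool's nearest face is 300 mm from the table's bounding box.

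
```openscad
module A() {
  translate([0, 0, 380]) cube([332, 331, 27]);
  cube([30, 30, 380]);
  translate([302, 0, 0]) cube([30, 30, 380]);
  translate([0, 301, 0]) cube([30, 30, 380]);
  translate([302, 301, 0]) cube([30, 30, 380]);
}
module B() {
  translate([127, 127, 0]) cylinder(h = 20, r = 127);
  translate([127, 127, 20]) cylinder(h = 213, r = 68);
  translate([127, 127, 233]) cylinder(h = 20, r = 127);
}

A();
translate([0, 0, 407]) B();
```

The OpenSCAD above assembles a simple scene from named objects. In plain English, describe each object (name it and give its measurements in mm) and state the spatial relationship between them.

A is a four-legged stool. The seat is 332×331 mm, 27 mm thick, top at z = 407 mm. It stands on four square legs, each 30×30 mm in cross-section, from z = 0 to the seat underside, each flush with a corner of the seat.

B is a spool: two coaxial disc flanges of radius 127 mm and thickness 20 mm, joined by a core cylinder of radius 68 mm and height 213 mm. The lower flange rests on z = 0 and the three cylinders share a vertical axis.

The spool is on top of the stool.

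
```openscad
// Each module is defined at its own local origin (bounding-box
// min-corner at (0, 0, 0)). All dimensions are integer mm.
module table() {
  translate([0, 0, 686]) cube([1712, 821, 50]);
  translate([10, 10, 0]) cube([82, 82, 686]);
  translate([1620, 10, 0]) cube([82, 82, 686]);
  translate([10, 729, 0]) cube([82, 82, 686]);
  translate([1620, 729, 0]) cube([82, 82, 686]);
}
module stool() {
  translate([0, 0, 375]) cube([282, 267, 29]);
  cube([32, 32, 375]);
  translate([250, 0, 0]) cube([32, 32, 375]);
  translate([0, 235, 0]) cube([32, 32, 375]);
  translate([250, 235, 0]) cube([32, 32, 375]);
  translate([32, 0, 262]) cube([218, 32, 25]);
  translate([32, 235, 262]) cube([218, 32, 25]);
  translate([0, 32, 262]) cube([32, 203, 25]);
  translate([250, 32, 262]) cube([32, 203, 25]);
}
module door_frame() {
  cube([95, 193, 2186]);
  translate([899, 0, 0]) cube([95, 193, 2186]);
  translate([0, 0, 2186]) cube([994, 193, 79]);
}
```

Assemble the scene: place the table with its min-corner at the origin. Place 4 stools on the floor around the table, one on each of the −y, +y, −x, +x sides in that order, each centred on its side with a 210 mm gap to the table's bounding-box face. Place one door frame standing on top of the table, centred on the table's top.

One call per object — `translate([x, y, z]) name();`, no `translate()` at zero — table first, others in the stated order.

table();
translate([715, -477, 0]) stool();
translate([715, 1031, 0]) stool();
translate([-492, 277, 0]) stool();
translate([1922, 277, 0]) stool();
translate([359, 314, 736]) door_frame();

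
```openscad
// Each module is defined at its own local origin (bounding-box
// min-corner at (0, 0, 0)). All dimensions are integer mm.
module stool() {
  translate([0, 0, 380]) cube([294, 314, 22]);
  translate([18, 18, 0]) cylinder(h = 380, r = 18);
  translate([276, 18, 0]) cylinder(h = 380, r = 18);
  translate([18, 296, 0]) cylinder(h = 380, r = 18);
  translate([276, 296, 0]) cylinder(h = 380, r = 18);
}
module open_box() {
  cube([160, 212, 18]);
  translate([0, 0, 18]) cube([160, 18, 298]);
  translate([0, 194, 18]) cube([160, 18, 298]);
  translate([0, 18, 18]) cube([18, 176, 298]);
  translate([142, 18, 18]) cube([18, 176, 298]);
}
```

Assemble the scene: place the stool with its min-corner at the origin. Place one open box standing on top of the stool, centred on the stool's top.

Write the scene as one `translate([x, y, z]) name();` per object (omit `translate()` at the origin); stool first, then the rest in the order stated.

stool();
translate([67, 51, 402]) open_box();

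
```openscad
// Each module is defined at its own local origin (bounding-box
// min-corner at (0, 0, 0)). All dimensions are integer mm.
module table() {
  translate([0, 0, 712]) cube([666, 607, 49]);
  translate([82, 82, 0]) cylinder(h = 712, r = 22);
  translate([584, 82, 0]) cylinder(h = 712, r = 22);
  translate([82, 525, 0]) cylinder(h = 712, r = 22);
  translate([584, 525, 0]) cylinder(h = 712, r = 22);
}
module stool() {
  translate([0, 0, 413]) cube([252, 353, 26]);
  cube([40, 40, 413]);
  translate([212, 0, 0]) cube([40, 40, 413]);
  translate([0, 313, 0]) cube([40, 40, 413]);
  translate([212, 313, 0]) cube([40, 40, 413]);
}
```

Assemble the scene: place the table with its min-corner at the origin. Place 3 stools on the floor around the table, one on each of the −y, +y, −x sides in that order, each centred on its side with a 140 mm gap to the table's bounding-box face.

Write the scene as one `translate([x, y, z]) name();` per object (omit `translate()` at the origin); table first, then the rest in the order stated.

table();
translate([207, -493, 0]) stool();
translate([207, 747, 0]) stool();
translate([-392, 127, 0]) stool();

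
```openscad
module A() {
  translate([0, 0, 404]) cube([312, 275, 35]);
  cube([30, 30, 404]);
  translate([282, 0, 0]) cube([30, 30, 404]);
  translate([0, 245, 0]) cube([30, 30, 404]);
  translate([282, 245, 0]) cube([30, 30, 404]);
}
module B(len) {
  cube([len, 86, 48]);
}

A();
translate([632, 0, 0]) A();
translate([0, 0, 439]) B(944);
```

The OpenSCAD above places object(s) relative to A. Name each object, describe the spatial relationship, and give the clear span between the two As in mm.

Second stool starts at x = 632; first ends at x = 312; clear span = 632 − 312 = 320 mm.

A is a stool. B is a beam. A beam spans the tops of two stools. The clear span between the two stools is 320 mm.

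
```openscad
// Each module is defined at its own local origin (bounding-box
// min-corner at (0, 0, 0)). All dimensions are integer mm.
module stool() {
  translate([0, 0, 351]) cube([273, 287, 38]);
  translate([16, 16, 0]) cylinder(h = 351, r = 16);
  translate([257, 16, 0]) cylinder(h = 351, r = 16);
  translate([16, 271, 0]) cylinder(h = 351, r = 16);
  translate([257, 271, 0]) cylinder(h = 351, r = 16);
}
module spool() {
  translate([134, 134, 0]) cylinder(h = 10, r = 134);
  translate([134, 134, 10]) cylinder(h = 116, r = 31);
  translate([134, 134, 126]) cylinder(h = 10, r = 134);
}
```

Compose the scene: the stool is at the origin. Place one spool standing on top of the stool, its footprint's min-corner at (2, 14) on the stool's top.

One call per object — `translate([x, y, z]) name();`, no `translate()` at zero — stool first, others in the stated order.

stool();
translate([2, 14, 389]) spool();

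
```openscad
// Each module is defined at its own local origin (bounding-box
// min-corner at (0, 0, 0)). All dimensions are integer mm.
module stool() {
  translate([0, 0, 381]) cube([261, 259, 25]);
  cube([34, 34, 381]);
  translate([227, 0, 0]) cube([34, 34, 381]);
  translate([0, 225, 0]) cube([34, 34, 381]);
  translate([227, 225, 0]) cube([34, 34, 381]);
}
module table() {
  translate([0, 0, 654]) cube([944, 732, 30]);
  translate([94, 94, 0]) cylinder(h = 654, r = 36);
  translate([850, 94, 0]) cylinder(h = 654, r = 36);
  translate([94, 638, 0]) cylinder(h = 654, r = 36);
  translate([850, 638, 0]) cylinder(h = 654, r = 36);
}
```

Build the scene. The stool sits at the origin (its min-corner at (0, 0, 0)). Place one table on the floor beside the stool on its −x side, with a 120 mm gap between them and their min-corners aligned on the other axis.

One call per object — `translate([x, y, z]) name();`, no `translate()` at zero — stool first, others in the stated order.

stool();
translate([-1064, 0, 0]) table();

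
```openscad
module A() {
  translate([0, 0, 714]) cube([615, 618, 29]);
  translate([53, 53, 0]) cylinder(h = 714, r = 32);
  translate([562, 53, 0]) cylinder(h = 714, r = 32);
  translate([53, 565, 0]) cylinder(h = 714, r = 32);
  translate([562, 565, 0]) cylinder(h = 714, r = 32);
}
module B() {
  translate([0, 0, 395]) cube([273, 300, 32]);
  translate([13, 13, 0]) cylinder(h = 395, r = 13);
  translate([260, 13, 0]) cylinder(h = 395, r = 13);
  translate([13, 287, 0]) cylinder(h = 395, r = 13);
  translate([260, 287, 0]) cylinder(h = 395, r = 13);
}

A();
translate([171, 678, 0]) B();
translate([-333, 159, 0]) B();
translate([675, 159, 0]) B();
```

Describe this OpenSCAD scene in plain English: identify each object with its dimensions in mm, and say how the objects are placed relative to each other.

A is a rectangular dining table. The top is 615×618×29 mm with its upper surface at z = 743 mm. It stands on four round legs of 64 mm diameter, each leg's bounding box inset 21 mm from the nearest pair of top edges, running from the floor to the underside of the top.

B is a simple wooden stool: a rectangular seat 273 mm (x) by 300 mm (y), 32 mm thick, top face at z = 427 mm, on four round legs, each 26 mm in diameter. The legs rest on z = 0, each leg's axis is inset half a diameter from the nearest pair of seat edges (so the leg's bounding box is flush with the corner).

Three stools sit around the table at the +y, −x, +x sides.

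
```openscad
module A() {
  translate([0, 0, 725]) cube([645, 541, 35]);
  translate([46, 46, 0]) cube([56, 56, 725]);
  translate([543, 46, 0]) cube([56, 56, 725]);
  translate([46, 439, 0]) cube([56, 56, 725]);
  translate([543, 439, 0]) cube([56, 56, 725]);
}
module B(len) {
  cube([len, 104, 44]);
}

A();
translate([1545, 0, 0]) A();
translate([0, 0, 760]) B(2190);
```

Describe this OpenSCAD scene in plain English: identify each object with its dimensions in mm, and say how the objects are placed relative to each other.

A is a rectangular dining table. The top is 645×541×35 mm with its upper surface at z = 760 mm. It stands on four 56×56 mm square legs, each inset 46 mm from the nearest pair of top edges, running from the floor to the underside of the top.

B is a rectangular beam 2190 mm long (x), 104 mm deep (y), 44 mm thick (z).

The beam spans the tops of two tables placed 900 mm apart, resting at z = 760 mm.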